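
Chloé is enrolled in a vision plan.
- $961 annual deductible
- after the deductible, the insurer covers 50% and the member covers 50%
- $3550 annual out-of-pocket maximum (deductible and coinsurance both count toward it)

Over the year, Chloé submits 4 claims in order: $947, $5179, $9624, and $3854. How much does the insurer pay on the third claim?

$9617.50

#1 ($947): fully absorbed by the deductible. Member owes $947 (running OOP $947). Plan pays $947 − $947 = $0.
#2 ($5179): deductible takes $14, $5165 remains; 50% of $5165 = $2582.50. Member pays $2596.50; OOP now $3543.50. Plan pays $5179 − $2596.50 = $2582.50.
#3 ($9624): 50% coinsurance on $9624 = $4812. Adding that to $3543.50 gives $8355.50, past the $3550 cap; member pays only $3550 − $3543.50 = $6.50. Insurer: $9624 − $6.50 = $9617.50.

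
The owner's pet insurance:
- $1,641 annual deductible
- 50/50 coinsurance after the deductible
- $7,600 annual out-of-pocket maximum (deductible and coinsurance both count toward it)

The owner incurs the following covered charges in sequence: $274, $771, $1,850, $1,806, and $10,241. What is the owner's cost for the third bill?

Bill 1, $274: entire amount goes to the deductible. Cost to owner: $274. OOP to date $274.
Bill 2, $771: fully absorbed by the deductible. Cost to owner: $771. OOP to date $1,045.
Bill 3, $1,850: $596 to deductible, leaving $1,254; owner's 50% is $627. Cost to owner: $1,223. OOP to date $2,268.

$1,223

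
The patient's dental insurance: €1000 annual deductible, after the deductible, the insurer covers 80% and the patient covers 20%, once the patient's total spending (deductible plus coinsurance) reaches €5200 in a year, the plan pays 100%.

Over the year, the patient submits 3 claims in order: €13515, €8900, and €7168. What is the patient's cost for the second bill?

€1697

Claim 1 (€13515): deductible takes €1000, €12515 remains; 20% of €12515 = €2503. Cost to patient: €3503. OOP to date €3503.
Claim 2 (€8900): deductible met; 20% of €8900 = €1780. OOP would hit €5283 > €5200, so the cap limits the patient to €5200 − €3503 = €1697.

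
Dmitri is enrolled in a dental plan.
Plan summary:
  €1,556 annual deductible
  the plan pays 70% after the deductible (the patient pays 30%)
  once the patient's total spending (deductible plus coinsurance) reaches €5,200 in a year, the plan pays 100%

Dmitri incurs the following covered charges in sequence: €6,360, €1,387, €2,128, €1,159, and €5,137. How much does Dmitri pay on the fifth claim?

Claim 1 — €6,360: €1,556 finishes the deductible; €4,804 goes to coinsurance; patient's 30% is €1,441.20. Patient pays €2,997.20; OOP now €2,997.20.
Claim 2 — €1,387: deductible already satisfied, so patient's share is 30% × €1,387 = €416.10. Patient owes €416.10 (running OOP €3,413.30).
Claim 3 — €2,128: deductible met; 30% of €2,128 = €638.40. Patient pays €638.40; OOP now €4,051.70.
Claim 4 — €1,159: 30% coinsurance on €1,159 = €347.70. Patient owes €347.70 (running OOP €4,399.40).
Claim 5 — €5,137: 30% coinsurance on €5,137 = €1,541.10. Adding that to €4,399.40 gives €5,940.50, past the €5,200 cap; patient pays only €5,200 − €4,399.40 = €800.60.

€800.60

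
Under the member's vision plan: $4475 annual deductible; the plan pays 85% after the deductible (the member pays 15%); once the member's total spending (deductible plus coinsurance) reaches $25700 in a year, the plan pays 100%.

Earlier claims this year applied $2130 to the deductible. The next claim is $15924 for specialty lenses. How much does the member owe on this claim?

$4381.85

$2130 of the $4475 deductible is already met, leaving $2345.
That leaves $15924 − $2345 = $13579 for coinsurance.
Member's 15% share of $13579 is $2036.85.
So the member owes $2345 + $2036.85 = $4381.85 before any cap.
Year-to-date out-of-pocket becomes $2130 + $4381.85 = $6511.85, still under the $25700 maximum, so no cap applies.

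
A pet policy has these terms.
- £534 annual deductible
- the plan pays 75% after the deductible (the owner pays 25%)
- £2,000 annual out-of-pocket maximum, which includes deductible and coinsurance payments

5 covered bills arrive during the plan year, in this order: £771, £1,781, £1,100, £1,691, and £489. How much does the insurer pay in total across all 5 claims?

£3,973.50

#1 (£771): £534 to deductible, leaving £237; coinsurance £237 × 25% = £59.25. Cost to owner: £593.25. OOP to date £593.25. Plan pays £771 − £593.25 = £177.75.
#2 (£1,781): deductible met; 25% of £1,781 = £445.25. Owner pays £445.25; OOP now £1,038.50. Insurer: £1,781 − £445.25 = £1,335.75.
#3 (£1,100): 25% coinsurance on £1,100 = £275. Owner owes £275 (running OOP £1,313.50). Plan pays £1,100 − £275 = £825.
#4 (£1,691): deductible met; 25% of £1,691 = £422.75. Owner owes £422.75 (running OOP £1,736.25). Plan pays £1,691 − £422.75 = £1,268.25.
#5 (£489): 25% coinsurance on £489 = £122.25. Owner owes £122.25 (running OOP £1,858.50). Insurer: £489 − £122.25 = £366.75.
Insurer total = bills − owner's total = £5,832 − £1,858.50 = £3,973.50.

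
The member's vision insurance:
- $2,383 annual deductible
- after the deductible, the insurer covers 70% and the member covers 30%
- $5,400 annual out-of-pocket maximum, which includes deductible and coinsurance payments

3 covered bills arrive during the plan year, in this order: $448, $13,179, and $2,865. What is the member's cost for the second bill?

Bill 1, $448: entire amount goes to the deductible. Cost to member: $448. OOP to date $448.
Bill 2, $13,179: $1,935 finishes the deductible; $11,244 goes to coinsurance; 30% of $11,244 = $3,373.20. Deductible plus coinsurance: $1,935 + $3,373.20 = $5,308.20. That would push OOP to $5,756.20, over the $5,400 cap, so member pays $5,400 − $448 = $4,952.

$4,952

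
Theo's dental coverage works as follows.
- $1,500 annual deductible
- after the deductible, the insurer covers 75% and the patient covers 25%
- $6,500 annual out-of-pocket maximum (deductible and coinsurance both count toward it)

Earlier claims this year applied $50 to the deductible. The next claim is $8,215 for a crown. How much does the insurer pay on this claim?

Deductible still to meet: $1,500 − $50 = $1,450.
After the $1,450 deductible portion, $8,215 − $1,450 = $6,765 is subject to coinsurance.
Coinsurance: $6,765 × 25% = $1,691.25.
That puts the patient's cost at $1,450 + $1,691.25 = $3,141.25 before any cap.
Cumulative spending $50 + $3,141.25 = $3,191.25 stays under the $6,500 maximum.
The plan picks up $8,215 − $3,141.25 = $5,073.75.

$5,073.75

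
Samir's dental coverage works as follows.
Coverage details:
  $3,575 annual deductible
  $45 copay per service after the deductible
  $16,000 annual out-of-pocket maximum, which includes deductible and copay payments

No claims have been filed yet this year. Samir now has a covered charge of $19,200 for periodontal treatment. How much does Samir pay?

Deductible not yet touched, so the first $3,575 of the bill goes to the deductible.
The remaining $15,625 (= $19,200 − $3,575) moves to the copay.
Copay on this service: $45.
Patient responsibility before any cap: $3,575 + $45 = $3,620.
Cumulative spending $0 + $3,620 = $3,620 stays under the $16,000 maximum.

$3,620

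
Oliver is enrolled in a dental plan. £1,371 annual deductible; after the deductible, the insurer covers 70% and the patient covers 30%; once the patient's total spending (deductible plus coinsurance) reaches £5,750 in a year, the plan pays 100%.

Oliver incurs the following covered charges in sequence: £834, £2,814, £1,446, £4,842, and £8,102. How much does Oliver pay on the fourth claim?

Claim 1 (£834): fully absorbed by the deductible. Patient owes £834 (running OOP £834).
Claim 2 (£2,814): £537 finishes the deductible; £2,277 goes to coinsurance; patient's 30% is £683.10. Cost to patient: £1,220.10. OOP to date £2,054.10.
Claim 3 (£1,446): deductible met; 30% of £1,446 = £433.80. Patient pays £433.80; OOP now £2,487.90.
Claim 4 (£4,842): deductible already satisfied, so patient's share is 30% × £4,842 = £1,452.60. Patient pays £1,452.60; OOP now £3,940.50.

£1,452.60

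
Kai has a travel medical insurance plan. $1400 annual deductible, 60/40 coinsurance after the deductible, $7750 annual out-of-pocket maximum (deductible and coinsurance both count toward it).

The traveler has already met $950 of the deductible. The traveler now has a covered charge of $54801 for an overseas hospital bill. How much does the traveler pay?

$950 of the $1400 deductible is already met, leaving $450.
After the $450 deductible portion, $54801 − $450 = $54351 is subject to coinsurance.
Coinsurance: $54351 × 40% = $21740.40.
So the traveler owes $450 + $21740.40 = $22190.40 before any cap.
That would bring total out-of-pocket to $23140.40, past the $7750 cap. The traveler is capped at $7750 − $950 = $6800 on this claim.

$6800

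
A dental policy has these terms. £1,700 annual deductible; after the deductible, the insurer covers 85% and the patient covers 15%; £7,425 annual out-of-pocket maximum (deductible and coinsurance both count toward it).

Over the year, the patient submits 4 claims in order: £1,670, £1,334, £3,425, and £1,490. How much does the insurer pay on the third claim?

Bill 1, £1,670: fully absorbed by the deductible. Patient pays £1,670; OOP now £1,670. Insurer: £1,670 − £1,670 = £0.
Bill 2, £1,334: deductible takes £30, £1,304 remains; patient's 15% is £195.60. Patient owes £225.60 (running OOP £1,895.60). Insurer: £1,334 − £225.60 = £1,108.40.
Bill 3, £3,425: deductible already satisfied, so patient's share is 15% × £3,425 = £513.75. Patient pays £513.75; OOP now £2,409.35. Plan pays £3,425 − £513.75 = £2,911.25.

£2,911.25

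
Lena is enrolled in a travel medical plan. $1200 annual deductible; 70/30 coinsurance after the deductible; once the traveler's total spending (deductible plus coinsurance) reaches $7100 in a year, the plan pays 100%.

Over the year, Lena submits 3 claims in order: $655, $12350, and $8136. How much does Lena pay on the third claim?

$2358.50

Claim 1 ($655): all of it applies to the deductible. Cost to traveler: $655. OOP to date $655.
Claim 2 ($12350): $545 finishes the deductible; $11805 goes to coinsurance; traveler's 30% is $3541.50. Cost to traveler: $4086.50. OOP to date $4741.50.
Claim 3 ($8136): 30% coinsurance on $8136 = $2440.80. Adding that to $4741.50 gives $7182.30, past the $7100 cap; traveler pays only $7100 − $4741.50 = $2358.50.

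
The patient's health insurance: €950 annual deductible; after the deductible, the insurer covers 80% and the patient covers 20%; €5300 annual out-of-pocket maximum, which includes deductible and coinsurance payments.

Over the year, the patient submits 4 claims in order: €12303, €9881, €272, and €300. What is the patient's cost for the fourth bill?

Bill 1, €12303: €950 finishes the deductible; €11353 goes to coinsurance; patient's 20% is €2270.60. Cost to patient: €3220.60. OOP to date €3220.60.
Bill 2, €9881: deductible met; 20% of €9881 = €1976.20. Cost to patient: €1976.20. OOP to date €5196.80.
Bill 3, €272: deductible already satisfied, so patient's share is 20% × €272 = €54.40. Cost to patient: €54.40. OOP to date €5251.20.
Bill 4, €300: deductible already satisfied, so patient's share is 20% × €300 = €60. That would push OOP to €5311.20, over the €5300 cap, so patient pays €5300 − €5251.20 = €48.80.

€48.80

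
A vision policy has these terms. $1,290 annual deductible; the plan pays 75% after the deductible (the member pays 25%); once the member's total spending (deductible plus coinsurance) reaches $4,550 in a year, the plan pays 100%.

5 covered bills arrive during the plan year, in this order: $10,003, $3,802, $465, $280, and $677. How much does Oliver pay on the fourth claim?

Claim 1 — $10,003: $1,290 to deductible, leaving $8,713; member's 25% is $2,178.25. Cost to member: $3,468.25. OOP to date $3,468.25.
Claim 2 — $3,802: deductible already satisfied, so member's share is 25% × $3,802 = $950.50. Cost to member: $950.50. OOP to date $4,418.75.
Claim 3 — $465: deductible already satisfied, so member's share is 25% × $465 = $116.25. Cost to member: $116.25. OOP to date $4,535.
Claim 4 — $280: deductible already satisfied, so member's share is 25% × $280 = $70. Adding that to $4,535 gives $4,605, past the $4,550 cap; member pays only $4,550 − $4,535 = $15.

$15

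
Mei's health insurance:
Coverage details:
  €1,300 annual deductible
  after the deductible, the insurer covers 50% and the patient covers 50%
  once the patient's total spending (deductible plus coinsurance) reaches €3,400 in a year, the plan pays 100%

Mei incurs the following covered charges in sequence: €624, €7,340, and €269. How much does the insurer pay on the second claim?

Bill 1, €624: fully absorbed by the deductible. Cost to patient: €624. OOP to date €624. Insurer: €624 − €624 = €0.
Bill 2, €7,340: €676 to deductible, leaving €6,664; patient's 50% is €3,332. Together that's €676 + €3,332 = €4,008. Adding that to €624 gives €4,632, past the €3,400 cap; patient pays only €3,400 − €624 = €2,776. Plan pays €7,340 − €2,776 = €4,564.

€4,564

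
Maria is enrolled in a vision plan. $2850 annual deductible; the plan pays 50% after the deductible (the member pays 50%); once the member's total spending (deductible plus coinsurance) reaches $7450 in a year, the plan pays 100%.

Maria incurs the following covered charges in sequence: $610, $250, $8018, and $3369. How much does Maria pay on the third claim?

$5004

Claim 1 ($610): all of it applies to the deductible. Member pays $610; OOP now $610.
Claim 2 ($250): entire amount goes to the deductible. Member owes $250 (running OOP $860).
Claim 3 ($8018): $1990 to deductible, leaving $6028; 50% of $6028 = $3014. Member owes $5004 (running OOP $5864).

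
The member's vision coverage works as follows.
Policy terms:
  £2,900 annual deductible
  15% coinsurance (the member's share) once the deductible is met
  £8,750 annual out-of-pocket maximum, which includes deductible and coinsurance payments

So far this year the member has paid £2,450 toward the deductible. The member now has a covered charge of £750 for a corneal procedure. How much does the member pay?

Remaining deductible: £2,900 − £2,450 = £450.
That leaves £750 − £450 = £300 for coinsurance.
15% of £300 = £45 falls to the member.
That puts the member's cost at £450 + £45 = £495 before any cap.
Cumulative spending £2,450 + £495 = £2,945 stays under the £8,750 maximum.

£495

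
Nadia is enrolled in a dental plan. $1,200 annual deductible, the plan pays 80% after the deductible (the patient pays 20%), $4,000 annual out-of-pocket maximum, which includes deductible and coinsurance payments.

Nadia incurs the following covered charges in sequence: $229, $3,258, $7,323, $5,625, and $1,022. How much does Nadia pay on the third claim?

$1,464.60

Bill 1, $229: fully absorbed by the deductible. Patient pays $229; OOP now $229.
Bill 2, $3,258: $971 finishes the deductible; $2,287 goes to coinsurance; patient's 20% is $457.40. Patient pays $1,428.40; OOP now $1,657.40.
Bill 3, $7,323: deductible met; 20% of $7,323 = $1,464.60. Patient pays $1,464.60; OOP now $3,122.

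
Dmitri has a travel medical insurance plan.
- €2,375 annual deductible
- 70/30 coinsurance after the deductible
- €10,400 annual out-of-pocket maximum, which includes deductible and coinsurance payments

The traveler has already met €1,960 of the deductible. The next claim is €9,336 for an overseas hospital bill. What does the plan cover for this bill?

Remaining deductible: €2,375 − €1,960 = €415.
The remaining €8,921 (= €9,336 − €415) moves to coinsurance.
Traveler's 30% share of €8,921 is €2,676.30.
That puts the traveler's cost at €415 + €2,676.30 = €3,091.30 before any cap.
Year-to-date out-of-pocket becomes €1,960 + €3,091.30 = €5,051.30, still under the €10,400 maximum, so no cap applies.
The plan picks up €9,336 − €3,091.30 = €6,244.70.

€6,244.70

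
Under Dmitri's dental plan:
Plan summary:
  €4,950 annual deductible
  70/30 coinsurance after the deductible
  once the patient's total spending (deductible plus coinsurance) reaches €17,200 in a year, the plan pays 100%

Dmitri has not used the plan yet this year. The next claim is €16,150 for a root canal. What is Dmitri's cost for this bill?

€8,310

The full €4,950 deductible is still open; €4,950 of this bill applies to it.
The remaining €11,200 (= €16,150 − €4,950) moves to coinsurance.
30% of €11,200 = €3,360 falls to the patient.
Patient responsibility before any cap: €4,950 + €3,360 = €8,310.
Year-to-date out-of-pocket becomes €0 + €8,310 = €8,310, still under the €17,200 maximum, so no cap applies.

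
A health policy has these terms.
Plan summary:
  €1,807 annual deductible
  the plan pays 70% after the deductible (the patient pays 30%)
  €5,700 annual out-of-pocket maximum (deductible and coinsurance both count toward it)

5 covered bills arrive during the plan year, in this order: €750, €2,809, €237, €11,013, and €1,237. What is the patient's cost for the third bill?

Bill 1, €750: all of it applies to the deductible. Cost to patient: €750. OOP to date €750.
Bill 2, €2,809: deductible takes €1,057, €1,752 remains; 30% of €1,752 = €525.60. Patient pays €1,582.60; OOP now €2,332.60.
Bill 3, €237: deductible met; 30% of €237 = €71.10. Patient pays €71.10; OOP now €2,403.70.

€71.10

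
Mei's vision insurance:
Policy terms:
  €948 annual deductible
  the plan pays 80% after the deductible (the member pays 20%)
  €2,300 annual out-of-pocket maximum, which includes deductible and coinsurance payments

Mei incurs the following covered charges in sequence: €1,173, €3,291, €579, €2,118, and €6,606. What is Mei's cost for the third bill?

€115.80

Bill 1, €1,173: €948 to deductible, leaving €225; 20% of €225 = €45. Member pays €993; OOP now €993.
Bill 2, €3,291: deductible already satisfied, so member's share is 20% × €3,291 = €658.20. Cost to member: €658.20. OOP to date €1,651.20.
Bill 3, €579: 20% coinsurance on €579 = €115.80. Cost to member: €115.80. OOP to date €1,767.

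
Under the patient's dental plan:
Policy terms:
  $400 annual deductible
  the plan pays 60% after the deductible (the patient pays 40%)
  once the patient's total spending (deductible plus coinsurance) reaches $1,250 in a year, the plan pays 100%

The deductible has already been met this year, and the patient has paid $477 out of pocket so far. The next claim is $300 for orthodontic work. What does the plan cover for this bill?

$180

With the deductible met, the entire $300 is subject to coinsurance.
40% of $300 = $120 falls to the patient.
Cumulative spending $477 + $120 = $597 stays under the $1,250 maximum.
The insurer covers the remainder: $300 − $120 = $180.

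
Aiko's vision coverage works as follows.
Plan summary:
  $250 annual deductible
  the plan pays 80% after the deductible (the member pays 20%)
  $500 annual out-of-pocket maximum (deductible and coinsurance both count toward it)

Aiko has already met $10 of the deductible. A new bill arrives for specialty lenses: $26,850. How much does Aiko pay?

$490

$10 of the $250 deductible is already met, leaving $240.
After the $240 deductible portion, $26,850 − $240 = $26,610 is subject to coinsurance.
Coinsurance: $26,610 × 20% = $5,322.
That puts the member's cost at $240 + $5,322 = $5,562 before any cap.
Year-to-date out-of-pocket would reach $10 + $5,562 = $5,572, above the $500 maximum, so the member pays only $500 − $10 = $490.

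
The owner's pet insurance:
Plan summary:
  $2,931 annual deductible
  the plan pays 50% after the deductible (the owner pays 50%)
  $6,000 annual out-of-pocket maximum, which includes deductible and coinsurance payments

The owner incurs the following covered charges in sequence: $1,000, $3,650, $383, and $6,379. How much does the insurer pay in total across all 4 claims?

Claim 1 — $1,000: fully absorbed by the deductible. Cost to owner: $1,000. OOP to date $1,000. Plan pays $1,000 − $1,000 = $0.
Claim 2 — $3,650: $1,931 to deductible, leaving $1,719; owner's 50% is $859.50. Owner owes $2,790.50 (running OOP $3,790.50). Plan pays $3,650 − $2,790.50 = $859.50.
Claim 3 — $383: 50% coinsurance on $383 = $191.50. Owner owes $191.50 (running OOP $3,982). Plan pays $383 − $191.50 = $191.50.
Claim 4 — $6,379: deductible met; 50% of $6,379 = $3,189.50. Adding that to $3,982 gives $7,171.50, past the $6,000 cap; owner pays only $6,000 − $3,982 = $2,018. Plan pays $6,379 − $2,018 = $4,361.
Insurer total = bills − owner's total = $11,412 − $6,000 = $5,412.

$5,412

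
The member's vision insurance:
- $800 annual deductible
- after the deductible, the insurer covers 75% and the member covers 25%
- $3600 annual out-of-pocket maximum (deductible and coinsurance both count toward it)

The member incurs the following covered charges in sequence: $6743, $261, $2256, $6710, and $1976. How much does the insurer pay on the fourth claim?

#1 ($6743): deductible takes $800, $5943 remains; coinsurance $5943 × 25% = $1485.75. Member owes $2285.75 (running OOP $2285.75). Insurer: $6743 − $2285.75 = $4457.25.
#2 ($261): deductible met; 25% of $261 = $65.25. Cost to member: $65.25. OOP to date $2351. Plan pays $261 − $65.25 = $195.75.
#3 ($2256): deductible met; 25% of $2256 = $564. Cost to member: $564. OOP to date $2915. Insurer: $2256 − $564 = $1692.
#4 ($6710): deductible already satisfied, so member's share is 25% × $6710 = $1677.50. That would push OOP to $4592.50, over the $3600 cap, so member pays $3600 − $2915 = $685. Plan pays $6710 − $685 = $6025.

$6025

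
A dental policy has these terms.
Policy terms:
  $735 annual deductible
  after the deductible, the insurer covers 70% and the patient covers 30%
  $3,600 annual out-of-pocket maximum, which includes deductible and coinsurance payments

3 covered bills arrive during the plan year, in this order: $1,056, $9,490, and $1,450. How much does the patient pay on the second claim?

Claim 1 — $1,056: deductible takes $735, $321 remains; coinsurance $321 × 30% = $96.30. Patient owes $831.30 (running OOP $831.30).
Claim 2 — $9,490: deductible met; 30% of $9,490 = $2,847. Adding that to $831.30 gives $3,678.30, past the $3,600 cap; patient pays only $3,600 − $831.30 = $2,768.70.

$2,768.70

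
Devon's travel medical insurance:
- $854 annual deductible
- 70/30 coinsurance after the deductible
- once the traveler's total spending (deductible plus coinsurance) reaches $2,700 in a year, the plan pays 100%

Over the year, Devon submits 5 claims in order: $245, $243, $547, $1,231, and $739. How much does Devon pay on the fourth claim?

Claim 1 ($245): entire amount goes to the deductible. Cost to traveler: $245. OOP to date $245.
Claim 2 ($243): fully absorbed by the deductible. Traveler owes $243 (running OOP $488).
Claim 3 ($547): $366 to deductible, leaving $181; coinsurance $181 × 30% = $54.30. Traveler owes $420.30 (running OOP $908.30).
Claim 4 ($1,231): 30% coinsurance on $1,231 = $369.30. Cost to traveler: $369.30. OOP to date $1,277.60.

$369.30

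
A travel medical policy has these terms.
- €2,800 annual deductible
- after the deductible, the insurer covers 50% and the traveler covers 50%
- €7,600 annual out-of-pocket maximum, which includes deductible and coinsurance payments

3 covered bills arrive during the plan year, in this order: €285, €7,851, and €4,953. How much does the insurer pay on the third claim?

Claim 1 (€285): fully absorbed by the deductible. Traveler owes €285 (running OOP €285). Insurer: €285 − €285 = €0.
Claim 2 (€7,851): €2,515 finishes the deductible; €5,336 goes to coinsurance; coinsurance €5,336 × 50% = €2,668. Traveler pays €5,183; OOP now €5,468. Insurer: €7,851 − €5,183 = €2,668.
Claim 3 (€4,953): deductible already satisfied, so traveler's share is 50% × €4,953 = €2,476.50. That would push OOP to €7,944.50, over the €7,600 cap, so traveler pays €7,600 − €5,468 = €2,132. Plan pays €4,953 − €2,132 = €2,821.

€2,821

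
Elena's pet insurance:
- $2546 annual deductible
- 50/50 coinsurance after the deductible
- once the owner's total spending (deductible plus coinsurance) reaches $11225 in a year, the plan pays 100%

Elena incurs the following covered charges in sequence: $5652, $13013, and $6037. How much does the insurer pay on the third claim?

$5417.50

Bill 1, $5652: $2546 finishes the deductible; $3106 goes to coinsurance; 50% of $3106 = $1553. Cost to owner: $4099. OOP to date $4099. Plan pays $5652 − $4099 = $1553.
Bill 2, $13013: deductible met; 50% of $13013 = $6506.50. Cost to owner: $6506.50. OOP to date $10605.50. Insurer: $13013 − $6506.50 = $6506.50.
Bill 3, $6037: deductible met; 50% of $6037 = $3018.50. OOP would hit $13624 > $11225, so the cap limits the owner to $11225 − $10605.50 = $619.50. Insurer: $6037 − $619.50 = $5417.50.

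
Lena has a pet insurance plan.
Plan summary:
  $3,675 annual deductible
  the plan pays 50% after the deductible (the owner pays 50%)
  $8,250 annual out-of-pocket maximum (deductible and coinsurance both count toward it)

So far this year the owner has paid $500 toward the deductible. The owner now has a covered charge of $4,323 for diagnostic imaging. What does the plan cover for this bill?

Deductible still to meet: $3,675 − $500 = $3,175.
After the $3,175 deductible portion, $4,323 − $3,175 = $1,148 is subject to coinsurance.
50% of $1,148 = $574 falls to the owner.
Owner responsibility before any cap: $3,175 + $574 = $3,749.
Cumulative spending $500 + $3,749 = $4,249 stays under the $8,250 maximum.
The insurer covers the remainder: $4,323 − $3,749 = $574.

$574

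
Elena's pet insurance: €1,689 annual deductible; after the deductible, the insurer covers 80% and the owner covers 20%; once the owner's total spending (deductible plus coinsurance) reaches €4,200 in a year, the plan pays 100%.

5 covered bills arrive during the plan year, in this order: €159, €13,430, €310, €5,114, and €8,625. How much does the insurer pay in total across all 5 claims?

€23,438

Claim 1 — €159: entire amount goes to the deductible. Cost to owner: €159. OOP to date €159. Plan pays €159 − €159 = €0.
Claim 2 — €13,430: €1,530 finishes the deductible; €11,900 goes to coinsurance; coinsurance €11,900 × 20% = €2,380. Owner owes €3,910 (running OOP €4,069). Insurer: €13,430 − €3,910 = €9,520.
Claim 3 — €310: deductible already satisfied, so owner's share is 20% × €310 = €62. Cost to owner: €62. OOP to date €4,131. Plan pays €310 − €62 = €248.
Claim 4 — €5,114: 20% coinsurance on €5,114 = €1,022.80. OOP would hit €5,153.80 > €4,200, so the cap limits the owner to €4,200 − €4,131 = €69. Insurer: €5,114 − €69 = €5,045.
Claim 5 — €8,625: deductible already satisfied, so owner's share is 20% × €8,625 = €1,725. OOP would hit €5,925 > €4,200, so the cap limits the owner to €4,200 − €4,200 = €0. Insurer: €8,625 − €0 = €8,625.
Insurer total = bills − owner's total = €27,638 − €4,200 = €23,438.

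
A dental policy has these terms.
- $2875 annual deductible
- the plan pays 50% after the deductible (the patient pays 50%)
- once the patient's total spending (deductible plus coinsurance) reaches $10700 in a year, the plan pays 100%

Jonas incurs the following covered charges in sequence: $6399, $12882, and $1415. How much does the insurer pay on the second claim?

Claim 1 ($6399): $2875 finishes the deductible; $3524 goes to coinsurance; patient's 50% is $1762. Patient owes $4637 (running OOP $4637). Plan pays $6399 − $4637 = $1762.
Claim 2 ($12882): 50% coinsurance on $12882 = $6441. Adding that to $4637 gives $11078, past the $10700 cap; patient pays only $10700 − $4637 = $6063. Plan pays $12882 − $6063 = $6819.

$6819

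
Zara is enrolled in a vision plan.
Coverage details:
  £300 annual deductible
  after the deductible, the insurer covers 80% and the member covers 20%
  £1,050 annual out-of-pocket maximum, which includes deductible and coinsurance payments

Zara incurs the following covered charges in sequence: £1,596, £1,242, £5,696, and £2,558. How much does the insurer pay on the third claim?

£5,453.60

#1 (£1,596): £300 finishes the deductible; £1,296 goes to coinsurance; member's 20% is £259.20. Member pays £559.20; OOP now £559.20. Insurer: £1,596 − £559.20 = £1,036.80.
#2 (£1,242): deductible met; 20% of £1,242 = £248.40. Cost to member: £248.40. OOP to date £807.60. Insurer: £1,242 − £248.40 = £993.60.
#3 (£5,696): 20% coinsurance on £5,696 = £1,139.20. Adding that to £807.60 gives £1,946.80, past the £1,050 cap; member pays only £1,050 − £807.60 = £242.40. Insurer: £5,696 − £242.40 = £5,453.60.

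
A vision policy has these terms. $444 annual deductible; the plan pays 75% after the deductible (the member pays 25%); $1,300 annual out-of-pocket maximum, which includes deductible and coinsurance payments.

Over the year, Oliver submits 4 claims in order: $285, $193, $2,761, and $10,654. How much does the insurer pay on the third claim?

#1 ($285): fully absorbed by the deductible. Member owes $285 (running OOP $285). Insurer: $285 − $285 = $0.
#2 ($193): deductible takes $159, $34 remains; coinsurance $34 × 25% = $8.50. Member pays $167.50; OOP now $452.50. Plan pays $193 − $167.50 = $25.50.
#3 ($2,761): deductible met; 25% of $2,761 = $690.25. Member pays $690.25; OOP now $1,142.75. Insurer: $2,761 − $690.25 = $2,070.75.

$2,070.75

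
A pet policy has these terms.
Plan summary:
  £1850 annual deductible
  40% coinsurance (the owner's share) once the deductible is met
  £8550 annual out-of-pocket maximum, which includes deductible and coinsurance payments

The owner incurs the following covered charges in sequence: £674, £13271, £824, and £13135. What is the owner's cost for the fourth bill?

£1532.40

Bill 1, £674: fully absorbed by the deductible. Owner pays £674; OOP now £674.
Bill 2, £13271: £1176 to deductible, leaving £12095; 40% of £12095 = £4838. Owner pays £6014; OOP now £6688.
Bill 3, £824: 40% coinsurance on £824 = £329.60. Cost to owner: £329.60. OOP to date £7017.60.
Bill 4, £13135: deductible already satisfied, so owner's share is 40% × £13135 = £5254. That would push OOP to £12271.60, over the £8550 cap, so owner pays £8550 − £7017.60 = £1532.40.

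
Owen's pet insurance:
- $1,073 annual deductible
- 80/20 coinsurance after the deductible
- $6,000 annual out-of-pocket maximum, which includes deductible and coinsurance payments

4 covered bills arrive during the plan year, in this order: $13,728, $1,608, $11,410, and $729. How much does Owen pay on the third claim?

$2,074.40

Claim 1 — $13,728: deductible takes $1,073, $12,655 remains; coinsurance $12,655 × 20% = $2,531. Owner owes $3,604 (running OOP $3,604).
Claim 2 — $1,608: deductible already satisfied, so owner's share is 20% × $1,608 = $321.60. Cost to owner: $321.60. OOP to date $3,925.60.
Claim 3 — $11,410: deductible already satisfied, so owner's share is 20% × $11,410 = $2,282. That would push OOP to $6,207.60, over the $6,000 cap, so owner pays $6,000 − $3,925.60 = $2,074.40.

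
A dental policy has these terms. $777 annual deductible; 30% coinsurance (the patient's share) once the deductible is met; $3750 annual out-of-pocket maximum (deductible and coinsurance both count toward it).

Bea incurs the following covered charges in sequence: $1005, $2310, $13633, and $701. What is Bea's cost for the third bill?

#1 ($1005): $777 finishes the deductible; $228 goes to coinsurance; coinsurance $228 × 30% = $68.40. Cost to patient: $845.40. OOP to date $845.40.
#2 ($2310): 30% coinsurance on $2310 = $693. Cost to patient: $693. OOP to date $1538.40.
#3 ($13633): deductible met; 30% of $13633 = $4089.90. OOP would hit $5628.30 > $3750, so the cap limits the patient to $3750 − $1538.40 = $2211.60.

$2211.60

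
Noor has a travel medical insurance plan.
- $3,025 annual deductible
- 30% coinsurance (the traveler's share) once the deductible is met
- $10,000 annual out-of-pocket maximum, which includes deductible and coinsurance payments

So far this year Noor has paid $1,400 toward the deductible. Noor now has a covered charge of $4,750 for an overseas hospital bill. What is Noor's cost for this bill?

$2,562.50

$1,400 of the $3,025 deductible is already met, leaving $1,625.
After the $1,625 deductible portion, $4,750 − $1,625 = $3,125 is subject to coinsurance.
30% of $3,125 = $937.50 falls to the traveler.
That puts the traveler's cost at $1,625 + $937.50 = $2,562.50 before any cap.
Cumulative spending $1,400 + $2,562.50 = $3,962.50 stays under the $10,000 maximum.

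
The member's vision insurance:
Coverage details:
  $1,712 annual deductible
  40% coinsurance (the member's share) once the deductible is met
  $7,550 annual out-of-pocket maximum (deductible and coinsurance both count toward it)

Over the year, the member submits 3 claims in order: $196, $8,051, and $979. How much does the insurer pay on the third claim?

#1 ($196): all of it applies to the deductible. Cost to member: $196. OOP to date $196. Plan pays $196 − $196 = $0.
#2 ($8,051): $1,516 to deductible, leaving $6,535; coinsurance $6,535 × 40% = $2,614. Member owes $4,130 (running OOP $4,326). Insurer: $8,051 − $4,130 = $3,921.
#3 ($979): 40% coinsurance on $979 = $391.60. Cost to member: $391.60. OOP to date $4,717.60. Insurer: $979 − $391.60 = $587.40.

$587.40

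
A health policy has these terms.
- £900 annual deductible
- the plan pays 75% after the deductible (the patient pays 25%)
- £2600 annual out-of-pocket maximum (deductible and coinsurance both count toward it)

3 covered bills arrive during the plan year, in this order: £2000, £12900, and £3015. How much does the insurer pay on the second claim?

Claim 1 (£2000): £900 finishes the deductible; £1100 goes to coinsurance; patient's 25% is £275. Patient owes £1175 (running OOP £1175). Insurer: £2000 − £1175 = £825.
Claim 2 (£12900): 25% coinsurance on £12900 = £3225. That would push OOP to £4400, over the £2600 cap, so patient pays £2600 − £1175 = £1425. Insurer: £12900 − £1425 = £11475.

£11475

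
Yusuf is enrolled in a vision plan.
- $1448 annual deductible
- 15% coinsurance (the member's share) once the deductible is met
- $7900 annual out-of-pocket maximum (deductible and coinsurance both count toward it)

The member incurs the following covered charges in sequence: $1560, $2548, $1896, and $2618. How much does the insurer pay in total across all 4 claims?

Claim 1 — $1560: $1448 finishes the deductible; $112 goes to coinsurance; member's 15% is $16.80. Member owes $1464.80 (running OOP $1464.80). Insurer: $1560 − $1464.80 = $95.20.
Claim 2 — $2548: 15% coinsurance on $2548 = $382.20. Member owes $382.20 (running OOP $1847). Insurer: $2548 − $382.20 = $2165.80.
Claim 3 — $1896: deductible already satisfied, so member's share is 15% × $1896 = $284.40. Cost to member: $284.40. OOP to date $2131.40. Plan pays $1896 − $284.40 = $1611.60.
Claim 4 — $2618: 15% coinsurance on $2618 = $392.70. Member owes $392.70 (running OOP $2524.10). Plan pays $2618 − $392.70 = $2225.30.
Insurer total: $95.20 + $2165.80 + $1611.60 + $2225.30 = $6097.90.

$6097.90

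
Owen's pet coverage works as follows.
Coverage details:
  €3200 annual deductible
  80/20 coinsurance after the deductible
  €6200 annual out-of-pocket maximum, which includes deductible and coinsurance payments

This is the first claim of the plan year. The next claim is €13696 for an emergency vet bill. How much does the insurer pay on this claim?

Nothing has been paid toward the €3200 deductible, so the first €3200 of this charge is applied there.
After the €3200 deductible portion, €13696 − €3200 = €10496 is subject to coinsurance.
Owner's 20% share of €10496 is €2099.20.
That puts the owner's cost at €3200 + €2099.20 = €5299.20 before any cap.
Cumulative spending €0 + €5299.20 = €5299.20 stays under the €6200 maximum.
The plan picks up €13696 − €5299.20 = €8396.80.

€8396.80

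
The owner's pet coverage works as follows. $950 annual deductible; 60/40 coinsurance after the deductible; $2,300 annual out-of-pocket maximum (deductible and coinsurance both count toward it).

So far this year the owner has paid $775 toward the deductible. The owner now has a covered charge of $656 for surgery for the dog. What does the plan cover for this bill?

Remaining deductible: $950 − $775 = $175.
After the $175 deductible portion, $656 − $175 = $481 is subject to coinsurance.
40% of $481 = $192.40 falls to the owner.
Owner responsibility before any cap: $175 + $192.40 = $367.40.
Year-to-date out-of-pocket becomes $775 + $367.40 = $1,142.40, still under the $2,300 maximum, so no cap applies.
Insurer pays the balance: $656 − $367.40 = $288.60.

$288.60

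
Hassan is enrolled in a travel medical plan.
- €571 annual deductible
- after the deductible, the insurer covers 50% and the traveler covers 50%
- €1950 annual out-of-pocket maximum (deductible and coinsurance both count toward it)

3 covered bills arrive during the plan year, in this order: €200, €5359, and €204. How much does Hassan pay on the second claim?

€1750

#1 (€200): fully absorbed by the deductible. Traveler owes €200 (running OOP €200).
#2 (€5359): €371 to deductible, leaving €4988; coinsurance €4988 × 50% = €2494. Claim cost before the cap: €371 + €2494 = €2865. Adding that to €200 gives €3065, past the €1950 cap; traveler pays only €1950 − €200 = €1750.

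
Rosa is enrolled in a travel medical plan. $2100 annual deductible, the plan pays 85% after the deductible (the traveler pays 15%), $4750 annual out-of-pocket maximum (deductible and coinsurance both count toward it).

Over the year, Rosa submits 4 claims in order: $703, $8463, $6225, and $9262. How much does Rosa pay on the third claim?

$933.75

#1 ($703): fully absorbed by the deductible. Traveler owes $703 (running OOP $703).
#2 ($8463): $1397 to deductible, leaving $7066; traveler's 15% is $1059.90. Cost to traveler: $2456.90. OOP to date $3159.90.
#3 ($6225): deductible already satisfied, so traveler's share is 15% × $6225 = $933.75. Traveler pays $933.75; OOP now $4093.65.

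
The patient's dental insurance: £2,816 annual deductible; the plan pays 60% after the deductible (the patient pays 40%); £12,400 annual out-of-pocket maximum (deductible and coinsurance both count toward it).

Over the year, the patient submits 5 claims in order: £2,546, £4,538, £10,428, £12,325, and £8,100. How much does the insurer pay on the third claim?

£6,256.80

Bill 1, £2,546: fully absorbed by the deductible. Patient pays £2,546; OOP now £2,546. Insurer: £2,546 − £2,546 = £0.
Bill 2, £4,538: £270 to deductible, leaving £4,268; patient's 40% is £1,707.20. Patient owes £1,977.20 (running OOP £4,523.20). Plan pays £4,538 − £1,977.20 = £2,560.80.
Bill 3, £10,428: deductible already satisfied, so patient's share is 40% × £10,428 = £4,171.20. Patient pays £4,171.20; OOP now £8,694.40. Plan pays £10,428 − £4,171.20 = £6,256.80.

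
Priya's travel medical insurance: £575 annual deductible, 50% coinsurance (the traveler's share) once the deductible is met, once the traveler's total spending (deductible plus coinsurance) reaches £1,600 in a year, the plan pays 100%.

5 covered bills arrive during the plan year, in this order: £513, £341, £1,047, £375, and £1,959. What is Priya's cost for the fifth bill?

Bill 1, £513: entire amount goes to the deductible. Traveler owes £513 (running OOP £513).
Bill 2, £341: £62 to deductible, leaving £279; traveler's 50% is £139.50. Traveler pays £201.50; OOP now £714.50.
Bill 3, £1,047: deductible met; 50% of £1,047 = £523.50. Traveler pays £523.50; OOP now £1,238.
Bill 4, £375: 50% coinsurance on £375 = £187.50. Cost to traveler: £187.50. OOP to date £1,425.50.
Bill 5, £1,959: deductible already satisfied, so traveler's share is 50% × £1,959 = £979.50. Adding that to £1,425.50 gives £2,405, past the £1,600 cap; traveler pays only £1,600 − £1,425.50 = £174.50.

£174.50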